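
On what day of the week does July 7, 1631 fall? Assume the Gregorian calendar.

Doomsday rule: the anchor day for the 1600s is Tuesday. For year 31: 31÷12 = 2 r 7, and 7÷4 = 1, so 2+7+1 = 10.
Tuesday + 10 ≡ Friday — that's 1631's doomsday.
In July the doomsday date is Jul 11.
Jul 7 is 4 days before Jul 11; 4 mod 7 = 4, so Friday − 4 = Monday.

Monday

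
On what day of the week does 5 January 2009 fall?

Doomsday rule: the anchor day for the 2000s is Tuesday. For year 09: 9÷12 = 0 r 9, and 9÷4 = 2, so 0+9+2 = 11.
Tuesday + 11 ≡ Saturday — that's 2009's doomsday.
In January the doomsday date is Jan 3 (2009 is not a leap year).
Jan 5 is 2 days after Jan 3; 2 mod 7 = 2, so Saturday + 2 = Monday.

Monday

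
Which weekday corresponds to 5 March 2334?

Doomsday rule: the anchor day for the 2300s is Wednesday. For year 34: 34÷12 = 2 r 10, and 10÷4 = 2, so 2+10+2 = 14.
Wednesday + 14 ≡ Wednesday — that's 2334's doomsday.
In March the doomsday date is Mar 14.
Mar 5 is 9 days before Mar 14; 9 mod 7 = 2, so Wednesday − 2 = Monday.

Monday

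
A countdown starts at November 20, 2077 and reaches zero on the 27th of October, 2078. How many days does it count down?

341

Nov 20, 2077 → Dec 20, 2077: 30 days (November has 30).
Dec 20, 2077 → Jan 20, 2078: 31 days (December has 31).
Jan 20, 2078 → Feb 20, 2078: 31 days (January has 31).
Feb 20, 2078 → Mar 20, 2078: 28 days (February has 28).
Mar 20, 2078 → Apr 20, 2078: 31 days (March has 31).
Apr 20, 2078 → May 20, 2078: 30 days (April has 30).
May 20, 2078 → Jun 20, 2078: 31 days (May has 31).
Jun 20, 2078 → Jul 20, 2078: 30 days (June has 30).
Jul 20, 2078 → Aug 20, 2078: 31 days (July has 31).
Aug 20, 2078 → Sep 20, 2078: 31 days (August has 31).
Sep 20, 2078 → Oct 20, 2078: 30 days (September has 30).
Oct 20, 2078 → Oct 27, 2078: 7 days.
Total: 341 days.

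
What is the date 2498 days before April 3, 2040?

June 1, 2033

−366 (one year; includes Feb 29, 2040) → Apr 3, 2039 (2132 left).
−365 (one year) → Apr 3, 2038 (1767 left).
−365 (one year) → Apr 3, 2037 (1402 left).
−365 (one year) → Apr 3, 2036 (1037 left).
−366 (one year; includes Feb 29, 2036) → Apr 3, 2035 (671 left).
−365 (one year) → Apr 3, 2034 (306 left).
−3 → Mar 31, 2034 (end of Mar, 31 days; 303 left).
−31 → Feb 28, 2034 (end of Feb, 28 days; 272 left).
−28 → Jan 31, 2034 (end of Jan, 31 days; 244 left).
−31 → Dec 31, 2033 (end of Dec, 31 days; 213 left).
−31 → Nov 30, 2033 (end of Nov, 30 days; 182 left).
−30 → Oct 31, 2033 (end of Oct, 31 days; 152 left).
−31 → Sep 30, 2033 (end of Sep, 30 days; 121 left).
−30 → Aug 31, 2033 (end of Aug, 31 days; 91 left).
−31 → Jul 31, 2033 (end of Jul, 31 days; 60 left).
−31 → Jun 30, 2033 (end of Jun, 30 days; 29 left).
−29 → Jun 1, 2033.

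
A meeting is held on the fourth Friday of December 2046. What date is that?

December 28, 2046

December 1, 2046 is a Saturday.
The first Friday is therefore December 7 (6 days later).
The fourth Friday is 7 + 3×7 = December 28.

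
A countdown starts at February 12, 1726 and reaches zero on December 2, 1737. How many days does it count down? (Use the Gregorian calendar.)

4311

Feb 12, 1726 → Feb 12, 1727: 365 days.
Feb 12, 1727 → Feb 12, 1728: 365 days.
Feb 12, 1728 → Feb 12, 1729: 366 days (Feb 29, 1728 is in that span).
Feb 12, 1729 → Feb 12, 1730: 365 days.
Feb 12, 1730 → Feb 12, 1731: 365 days.
Feb 12, 1731 → Feb 12, 1732: 365 days.
Feb 12, 1732 → Feb 12, 1733: 366 days (Feb 29, 1732 is in that span).
Feb 12, 1733 → Feb 12, 1734: 365 days.
Feb 12, 1734 → Feb 12, 1735: 365 days.
Feb 12, 1735 → Feb 12, 1736: 365 days.
Feb 12, 1736 → Feb 12, 1737: 366 days (Feb 29, 1736 is in that span).
Feb 12, 1737 → Mar 12, 1737: 28 days (February has 28).
Mar 12, 1737 → Apr 12, 1737: 31 days (March has 31).
Apr 12, 1737 → May 12, 1737: 30 days (April has 30).
May 12, 1737 → Jun 12, 1737: 31 days (May has 31).
Jun 12, 1737 → Jul 12, 1737: 30 days (June has 30).
Jul 12, 1737 → Aug 12, 1737: 31 days (July has 31).
Aug 12, 1737 → Sep 12, 1737: 31 days (August has 31).
Sep 12, 1737 → Oct 12, 1737: 30 days (September has 30).
Oct 12, 1737 → Nov 12, 1737: 31 days (October has 31).
Nov 12, 1737 → Dec 2, 1737: 20 days.
Total: 4311 days.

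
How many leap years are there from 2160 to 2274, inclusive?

28

Multiples of 4 in [2160,2274]: 29.
Of those, multiples of 100: 1 (not leap unless ÷400).
Multiples of 400: 0.
Leap years = 29 − 1 + 0 = 28.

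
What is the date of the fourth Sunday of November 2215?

November 1, 2215 is a Wednesday.
The first Sunday is therefore November 5 (4 days later).
The fourth Sunday is 5 + 3×7 = November 26.

November 26, 2215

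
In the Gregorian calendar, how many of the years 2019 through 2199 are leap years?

Multiples of 4 in [2019,2199]: 45.
Of those, multiples of 100: 1 (not leap unless ÷400).
Multiples of 400: 0.
Leap years = 45 − 1 + 0 = 44.

44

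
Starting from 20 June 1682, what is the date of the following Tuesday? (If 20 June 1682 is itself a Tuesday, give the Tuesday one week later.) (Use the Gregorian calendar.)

June 23, 1682

Jun 20, 1682 is a Saturday.
From Saturday to the next Tuesday is 3 days.
Jun 20, 1682 + 3 = Jun 23, 1682.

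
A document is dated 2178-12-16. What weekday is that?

Doomsday rule: the anchor day for the 2100s is Sunday. For year 78: 78÷12 = 6 r 6, and 6÷4 = 1, so 6+6+1 = 13.
Sunday + 13 ≡ Saturday — that's 2178's doomsday.
In December the doomsday date is Dec 12.
Dec 16 is 4 days after Dec 12; 4 mod 7 = 4, so Saturday + 4 = Wednesday.

Wednesday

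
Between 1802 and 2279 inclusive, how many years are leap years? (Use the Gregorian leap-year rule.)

116

Multiples of 4 in [1802,2279]: 119.
Of those, multiples of 100: 4 (not leap unless ÷400).
Multiples of 400: 1.
Leap years = 119 − 4 + 1 = 116.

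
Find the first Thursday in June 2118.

June 1, 2118 is a Wednesday.
The first Thursday is therefore June 2 (1 days later).

June 2, 2118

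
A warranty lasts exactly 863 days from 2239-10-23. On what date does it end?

March 4, 2242

+366 (one year; includes Feb 29, 2240) → Oct 23, 2240 (497 left).
+365 (one year) → Oct 23, 2241 (132 left).
Oct has 31 days: +9 → Nov 1, 2241 (123 left).
Nov has 30 days: +30 → Dec 1, 2241 (93 left).
Dec has 31 days: +31 → Jan 1, 2242 (62 left).
Jan has 31 days: +31 → Feb 1, 2242 (31 left).
Feb has 28 days: +28 → Mar 1, 2242 (3 left).
+3 → Mar 4, 2242.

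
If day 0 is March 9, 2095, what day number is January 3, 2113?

6509

Mar 9, 2095 → Mar 9, 2096: 366 days (Feb 29, 2096 is in that span).
Mar 9, 2096 → Mar 9, 2097: 365 days.
Mar 9, 2097 → Mar 9, 2098: 365 days.
Mar 9, 2098 → Mar 9, 2099: 365 days.
Mar 9, 2099 → Mar 9, 2100: 365 days.
Mar 9, 2100 → Mar 9, 2101: 365 days.
Mar 9, 2101 → Mar 9, 2102: 365 days.
Mar 9, 2102 → Mar 9, 2103: 365 days.
Mar 9, 2103 → Mar 9, 2104: 366 days (Feb 29, 2104 is in that span).
Mar 9, 2104 → Mar 9, 2105: 365 days.
Mar 9, 2105 → Mar 9, 2106: 365 days.
Mar 9, 2106 → Mar 9, 2107: 365 days.
Mar 9, 2107 → Mar 9, 2108: 366 days (Feb 29, 2108 is in that span).
Mar 9, 2108 → Mar 9, 2109: 365 days.
Mar 9, 2109 → Mar 9, 2110: 365 days.
Mar 9, 2110 → Mar 9, 2111: 365 days.
Mar 9, 2111 → Mar 9, 2112: 366 days (Feb 29, 2112 is in that span).
Mar 9, 2112 → Apr 9, 2112: 31 days (March has 31).
Apr 9, 2112 → May 9, 2112: 30 days (April has 30).
May 9, 2112 → Jun 9, 2112: 31 days (May has 31).
Jun 9, 2112 → Jul 9, 2112: 30 days (June has 30).
Jul 9, 2112 → Aug 9, 2112: 31 days (July has 31).
Aug 9, 2112 → Sep 9, 2112: 31 days (August has 31).
Sep 9, 2112 → Oct 9, 2112: 30 days (September has 30).
Oct 9, 2112 → Nov 9, 2112: 31 days (October has 31).
Nov 9, 2112 → Dec 9, 2112: 30 days (November has 30).
Dec 9, 2112 → Jan 3, 2113: 25 days.
Total: 6509 days.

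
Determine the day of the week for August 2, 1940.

Friday

Doomsday rule: the anchor day for the 1900s is Wednesday. For year 40: 40÷12 = 3 r 4, and 4÷4 = 1, so 3+4+1 = 8.
Wednesday + 8 ≡ Thursday — that's 1940's doomsday.
In August the doomsday date is Aug 8.
Aug 2 is 6 days before Aug 8; 6 mod 7 = 6, so Thursday − 6 = Friday.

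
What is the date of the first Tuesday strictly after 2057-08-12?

Aug 12, 2057 is a Sunday.
From Sunday to the next Tuesday is 2 days.
Aug 12, 2057 + 2 = Aug 14, 2057.

August 14, 2057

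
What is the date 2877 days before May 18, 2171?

−365 (one year) → May 18, 2170 (2512 left).
−365 (one year) → May 18, 2169 (2147 left).
−365 (one year) → May 18, 2168 (1782 left).
−366 (one year; includes Feb 29, 2168) → May 18, 2167 (1416 left).
−365 (one year) → May 18, 2166 (1051 left).
−365 (one year) → May 18, 2165 (686 left).
−365 (one year) → May 18, 2164 (321 left).
−18 → Apr 30, 2164 (end of Apr, 30 days; 303 left).
−30 → Mar 31, 2164 (end of Mar, 31 days; 273 left).
−31 → Feb 29, 2164 (end of Feb, 29 days; 242 left).
−29 → Jan 31, 2164 (end of Jan, 31 days; 213 left).
−31 → Dec 31, 2163 (end of Dec, 31 days; 182 left).
−31 → Nov 30, 2163 (end of Nov, 30 days; 151 left).
−30 → Oct 31, 2163 (end of Oct, 31 days; 121 left).
−31 → Sep 30, 2163 (end of Sep, 30 days; 90 left).
−30 → Aug 31, 2163 (end of Aug, 31 days; 60 left).
−31 → Jul 31, 2163 (end of Jul, 31 days; 29 left).
−29 → Jul 2, 2163.

July 2, 2163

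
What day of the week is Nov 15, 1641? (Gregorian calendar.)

Doomsday rule: the anchor day for the 1600s is Tuesday. For year 41: 41÷12 = 3 r 5, and 5÷4 = 1, so 3+5+1 = 9.
Tuesday + 9 ≡ Thursday — that's 1641's doomsday.
In November the doomsday date is Nov 7.
Nov 15 is 8 days after Nov 7; 8 mod 7 = 1, so Thursday + 1 = Friday.

Friday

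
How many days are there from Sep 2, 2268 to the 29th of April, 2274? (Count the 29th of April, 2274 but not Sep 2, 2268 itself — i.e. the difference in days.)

2065

Sep 2, 2268 → Sep 2, 2269: 365 days.
Sep 2, 2269 → Sep 2, 2270: 365 days.
Sep 2, 2270 → Sep 2, 2271: 365 days.
Sep 2, 2271 → Sep 2, 2272: 366 days (Feb 29, 2272 is in that span).
Sep 2, 2272 → Sep 2, 2273: 365 days.
Sep 2, 2273 → Oct 2, 2273: 30 days (September has 30).
Oct 2, 2273 → Nov 2, 2273: 31 days (October has 31).
Nov 2, 2273 → Dec 2, 2273: 30 days (November has 30).
Dec 2, 2273 → Jan 2, 2274: 31 days (December has 31).
Jan 2, 2274 → Feb 2, 2274: 31 days (January has 31).
Feb 2, 2274 → Mar 2, 2274: 28 days (February has 28).
Mar 2, 2274 → Apr 2, 2274: 31 days (March has 31).
Apr 2, 2274 → Apr 29, 2274: 27 days.
Total: 2065 days.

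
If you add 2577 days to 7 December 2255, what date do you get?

December 27, 2262

+366 (one year; includes Feb 29, 2256) → Dec 7, 2256 (2211 left).
+365 (one year) → Dec 7, 2257 (1846 left).
+365 (one year) → Dec 7, 2258 (1481 left).
+365 (one year) → Dec 7, 2259 (1116 left).
+366 (one year; includes Feb 29, 2260) → Dec 7, 2260 (750 left).
+365 (one year) → Dec 7, 2261 (385 left).
Dec has 31 days: +25 → Jan 1, 2262 (360 left).
Jan has 31 days: +31 → Feb 1, 2262 (329 left).
Feb has 28 days: +28 → Mar 1, 2262 (301 left).
Mar has 31 days: +31 → Apr 1, 2262 (270 left).
Apr has 30 days: +30 → May 1, 2262 (240 left).
May has 31 days: +31 → Jun 1, 2262 (209 left).
Jun has 30 days: +30 → Jul 1, 2262 (179 left).
Jul has 31 days: +31 → Aug 1, 2262 (148 left).
Aug has 31 days: +31 → Sep 1, 2262 (117 left).
Sep has 30 days: +30 → Oct 1, 2262 (87 left).
Oct has 31 days: +31 → Nov 1, 2262 (56 left).
Nov has 30 days: +30 → Dec 1, 2262 (26 left).
+26 → Dec 27, 2262.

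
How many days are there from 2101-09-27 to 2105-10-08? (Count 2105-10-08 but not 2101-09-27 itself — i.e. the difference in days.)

Sep 27, 2101 → Sep 27, 2102: 365 days.
Sep 27, 2102 → Sep 27, 2103: 365 days.
Sep 27, 2103 → Sep 27, 2104: 366 days (Feb 29, 2104 is in that span).
Sep 27, 2104 → Oct 27, 2104: 30 days (September has 30).
Oct 27, 2104 → Nov 27, 2104: 31 days (October has 31).
Nov 27, 2104 → Dec 27, 2104: 30 days (November has 30).
Dec 27, 2104 → Jan 27, 2105: 31 days (December has 31).
Jan 27, 2105 → Feb 27, 2105: 31 days (January has 31).
Feb 27, 2105 → Mar 27, 2105: 28 days (February has 28).
Mar 27, 2105 → Apr 27, 2105: 31 days (March has 31).
Apr 27, 2105 → May 27, 2105: 30 days (April has 30).
May 27, 2105 → Jun 27, 2105: 31 days (May has 31).
Jun 27, 2105 → Jul 27, 2105: 30 days (June has 30).
Jul 27, 2105 → Aug 27, 2105: 31 days (July has 31).
Aug 27, 2105 → Sep 27, 2105: 31 days (August has 31).
Sep 27, 2105 → Oct 8, 2105: 11 days.
Total: 1472 days.

1472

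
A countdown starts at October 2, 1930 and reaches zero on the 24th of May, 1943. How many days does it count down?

Oct 2, 1930 → Oct 2, 1931: 365 days.
Oct 2, 1931 → Oct 2, 1932: 366 days (Feb 29, 1932 is in that span).
Oct 2, 1932 → Oct 2, 1933: 365 days.
Oct 2, 1933 → Oct 2, 1934: 365 days.
Oct 2, 1934 → Oct 2, 1935: 365 days.
Oct 2, 1935 → Oct 2, 1936: 366 days (Feb 29, 1936 is in that span).
Oct 2, 1936 → Oct 2, 1937: 365 days.
Oct 2, 1937 → Oct 2, 1938: 365 days.
Oct 2, 1938 → Oct 2, 1939: 365 days.
Oct 2, 1939 → Oct 2, 1940: 366 days (Feb 29, 1940 is in that span).
Oct 2, 1940 → Oct 2, 1941: 365 days.
Oct 2, 1941 → Oct 2, 1942: 365 days.
Oct 2, 1942 → Nov 2, 1942: 31 days (October has 31).
Nov 2, 1942 → Dec 2, 1942: 30 days (November has 30).
Dec 2, 1942 → Jan 2, 1943: 31 days (December has 31).
Jan 2, 1943 → Feb 2, 1943: 31 days (January has 31).
Feb 2, 1943 → Mar 2, 1943: 28 days (February has 28).
Mar 2, 1943 → Apr 2, 1943: 31 days (March has 31).
Apr 2, 1943 → May 2, 1943: 30 days (April has 30).
May 2, 1943 → May 24, 1943: 22 days.
Total: 4617 days.

4617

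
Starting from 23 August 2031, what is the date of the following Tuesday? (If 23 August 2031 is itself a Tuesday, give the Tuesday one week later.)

August 26, 2031

Aug 23, 2031 is a Saturday.
From Saturday to the next Tuesday is 3 days.
Aug 23, 2031 + 3 = Aug 26, 2031.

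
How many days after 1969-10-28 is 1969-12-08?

Oct 28, 1969 → Nov 28, 1969: 31 days (October has 31).
Nov 28, 1969 → Dec 8, 1969: 10 days.
Total: 41 days.

41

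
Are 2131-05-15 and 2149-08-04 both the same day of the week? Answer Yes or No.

No

From May 15, 2131 to Aug 4, 2149 is 6656 days.
6656 mod 7 = 6, so they are different weekdays.
(May 15, 2131 is a Tuesday; Aug 4, 2149 is a Monday.)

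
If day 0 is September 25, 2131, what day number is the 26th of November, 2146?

Sep 25, 2131 → Sep 25, 2132: 366 days (Feb 29, 2132 is in that span).
Sep 25, 2132 → Sep 25, 2133: 365 days.
Sep 25, 2133 → Sep 25, 2134: 365 days.
Sep 25, 2134 → Sep 25, 2135: 365 days.
Sep 25, 2135 → Sep 25, 2136: 366 days (Feb 29, 2136 is in that span).
Sep 25, 2136 → Sep 25, 2137: 365 days.
Sep 25, 2137 → Sep 25, 2138: 365 days.
Sep 25, 2138 → Sep 25, 2139: 365 days.
Sep 25, 2139 → Sep 25, 2140: 366 days (Feb 29, 2140 is in that span).
Sep 25, 2140 → Sep 25, 2141: 365 days.
Sep 25, 2141 → Sep 25, 2142: 365 days.
Sep 25, 2142 → Sep 25, 2143: 365 days.
Sep 25, 2143 → Sep 25, 2144: 366 days (Feb 29, 2144 is in that span).
Sep 25, 2144 → Sep 25, 2145: 365 days.
Sep 25, 2145 → Sep 25, 2146: 365 days.
Sep 25, 2146 → Oct 25, 2146: 30 days (September has 30).
Oct 25, 2146 → Nov 25, 2146: 31 days (October has 31).
Nov 25, 2146 → Nov 26, 2146: 1 days.
Total: 5541 days.

5541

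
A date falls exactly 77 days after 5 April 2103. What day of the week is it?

Thursday

First find the weekday of Apr 5, 2103. Doomsday rule: the anchor day for the 2100s is Sunday. For year 03: 3÷12 = 0 r 3, and 3÷4 = 0, so 0+3+0 = 3.
Sunday + 3 ≡ Wednesday — that's 2103's doomsday.
In April the doomsday date is Apr 4.
Apr 5 is 1 day after Apr 4; 1 mod 7 = 1, so Wednesday + 1 = Thursday.
77 mod 7 = 0, so 77 days after a Thursday is Thursday + 0 = Thursday.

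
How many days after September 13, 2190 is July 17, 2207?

Sep 13, 2190 → Sep 13, 2191: 365 days.
Sep 13, 2191 → Sep 13, 2192: 366 days (Feb 29, 2192 is in that span).
Sep 13, 2192 → Sep 13, 2193: 365 days.
Sep 13, 2193 → Sep 13, 2194: 365 days.
Sep 13, 2194 → Sep 13, 2195: 365 days.
Sep 13, 2195 → Sep 13, 2196: 366 days (Feb 29, 2196 is in that span).
Sep 13, 2196 → Sep 13, 2197: 365 days.
Sep 13, 2197 → Sep 13, 2198: 365 days.
Sep 13, 2198 → Sep 13, 2199: 365 days.
Sep 13, 2199 → Sep 13, 2200: 365 days.
Sep 13, 2200 → Sep 13, 2201: 365 days.
Sep 13, 2201 → Sep 13, 2202: 365 days.
Sep 13, 2202 → Sep 13, 2203: 365 days.
Sep 13, 2203 → Sep 13, 2204: 366 days (Feb 29, 2204 is in that span).
Sep 13, 2204 → Sep 13, 2205: 365 days.
Sep 13, 2205 → Sep 13, 2206: 365 days.
Sep 13, 2206 → Oct 13, 2206: 30 days (September has 30).
Oct 13, 2206 → Nov 13, 2206: 31 days (October has 31).
Nov 13, 2206 → Dec 13, 2206: 30 days (November has 30).
Dec 13, 2206 → Jan 13, 2207: 31 days (December has 31).
Jan 13, 2207 → Feb 13, 2207: 31 days (January has 31).
Feb 13, 2207 → Mar 13, 2207: 28 days (February has 28).
Mar 13, 2207 → Apr 13, 2207: 31 days (March has 31).
Apr 13, 2207 → May 13, 2207: 30 days (April has 30).
May 13, 2207 → Jun 13, 2207: 31 days (May has 31).
Jun 13, 2207 → Jul 13, 2207: 30 days (June has 30).
Jul 13, 2207 → Jul 17, 2207: 4 days.
Total: 6150 days.

6150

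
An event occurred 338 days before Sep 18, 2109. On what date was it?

−18 → Aug 31, 2109 (end of Aug, 31 days; 320 left).
−31 → Jul 31, 2109 (end of Jul, 31 days; 289 left).
−31 → Jun 30, 2109 (end of Jun, 30 days; 258 left).
−30 → May 31, 2109 (end of May, 31 days; 228 left).
−31 → Apr 30, 2109 (end of Apr, 30 days; 197 left).
−30 → Mar 31, 2109 (end of Mar, 31 days; 167 left).
−31 → Feb 28, 2109 (end of Feb, 28 days; 136 left).
−28 → Jan 31, 2109 (end of Jan, 31 days; 108 left).
−31 → Dec 31, 2108 (end of Dec, 31 days; 77 left).
−31 → Nov 30, 2108 (end of Nov, 30 days; 46 left).
−30 → Oct 31, 2108 (end of Oct, 31 days; 16 left).
−16 → Oct 15, 2108.

October 15, 2108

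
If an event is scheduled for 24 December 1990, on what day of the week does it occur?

Doomsday rule: the anchor day for the 1900s is Wednesday. For year 90: 90÷12 = 7 r 6, and 6÷4 = 1, so 7+6+1 = 14.
Wednesday + 14 ≡ Wednesday — that's 1990's doomsday.
In December the doomsday date is Dec 12.
Dec 24 is 12 days after Dec 12; 12 mod 7 = 5, so Wednesday + 5 = Monday.

Monday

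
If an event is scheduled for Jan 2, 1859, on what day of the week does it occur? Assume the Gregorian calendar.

Sunday

Doomsday rule: the anchor day for the 1800s is Friday. For year 59: 59÷12 = 4 r 11, and 11÷4 = 2, so 4+11+2 = 17.
Friday + 17 ≡ Monday — that's 1859's doomsday.
In January the doomsday date is Jan 3 (1859 is not a leap year).
Jan 2 is 1 day before Jan 3; 1 mod 7 = 1, so Monday − 1 = Sunday.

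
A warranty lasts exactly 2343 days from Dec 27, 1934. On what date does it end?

May 27, 1941

+365 (one year) → Dec 27, 1935 (1978 left).
+366 (one year; includes Feb 29, 1936) → Dec 27, 1936 (1612 left).
+365 (one year) → Dec 27, 1937 (1247 left).
+365 (one year) → Dec 27, 1938 (882 left).
+365 (one year) → Dec 27, 1939 (517 left).
+366 (one year; includes Feb 29, 1940) → Dec 27, 1940 (151 left).
Dec has 31 days: +5 → Jan 1, 1941 (146 left).
Jan has 31 days: +31 → Feb 1, 1941 (115 left).
Feb has 28 days: +28 → Mar 1, 1941 (87 left).
Mar has 31 days: +31 → Apr 1, 1941 (56 left).
Apr has 30 days: +30 → May 1, 1941 (26 left).
+26 → May 27, 1941.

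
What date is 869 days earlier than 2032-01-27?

September 10, 2029

−365 (one year) → Jan 27, 2031 (504 left).
−365 (one year) → Jan 27, 2030 (139 left).
−27 → Dec 31, 2029 (end of Dec, 31 days; 112 left).
−31 → Nov 30, 2029 (end of Nov, 30 days; 81 left).
−30 → Oct 31, 2029 (end of Oct, 31 days; 51 left).
−31 → Sep 30, 2029 (end of Sep, 30 days; 20 left).
−20 → Sep 10, 2029.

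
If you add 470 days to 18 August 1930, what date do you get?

+365 (one year) → Aug 18, 1931 (105 left).
Aug has 31 days: +14 → Sep 1, 1931 (91 left).
Sep has 30 days: +30 → Oct 1, 1931 (61 left).
Oct has 31 days: +31 → Nov 1, 1931 (30 left).
Nov has 30 days: +30 → Dec 1, 1931 (0 left).

December 1, 1931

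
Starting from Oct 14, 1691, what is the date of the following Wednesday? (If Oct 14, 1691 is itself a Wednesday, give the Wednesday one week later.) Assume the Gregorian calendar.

Oct 14, 1691 is a Sunday.
From Sunday to the next Wednesday is 3 days.
Oct 14, 1691 + 3 = Oct 17, 1691.

October 17, 1691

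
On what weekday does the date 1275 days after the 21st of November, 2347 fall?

First find the weekday of Nov 21, 2347. Doomsday rule: the anchor day for the 2300s is Wednesday. For year 47: 47÷12 = 3 r 11, and 11÷4 = 2, so 3+11+2 = 16.
Wednesday + 16 ≡ Friday — that's 2347's doomsday.
In November the doomsday date is Nov 7.
Nov 21 is 14 days after Nov 7; 14 mod 7 = 0, so Friday + 0 = Friday.
1275 mod 7 = 1, so 1275 days after a Friday is Friday + 1 = Saturday.

Saturday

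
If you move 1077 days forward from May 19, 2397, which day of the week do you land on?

Sunday

First find the weekday of May 19, 2397. Doomsday rule: the anchor day for the 2300s is Wednesday. For year 97: 97÷12 = 8 r 1, and 1÷4 = 0, so 8+1+0 = 9.
Wednesday + 9 ≡ Friday — that's 2397's doomsday.
In May the doomsday date is May 9.
May 19 is 10 days after May 9; 10 mod 7 = 3, so Friday + 3 = Monday.
1077 mod 7 = 6, so 1077 days after a Monday is Monday + 6 = Sunday.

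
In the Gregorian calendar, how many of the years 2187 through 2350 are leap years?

39

Multiples of 4 in [2187,2350]: 41.
Of those, multiples of 100: 2 (not leap unless ÷400).
Multiples of 400: 0.
Leap years = 41 − 2 + 0 = 39.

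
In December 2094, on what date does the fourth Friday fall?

December 24, 2094

December 1, 2094 is a Wednesday.
The first Friday is therefore December 3 (2 days later).
The fourth Friday is 3 + 3×7 = December 24.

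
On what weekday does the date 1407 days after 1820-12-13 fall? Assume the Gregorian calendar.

Wednesday

First find the weekday of Dec 13, 1820. Doomsday rule: the anchor day for the 1800s is Friday. For year 20: 20÷12 = 1 r 8, and 8÷4 = 2, so 1+8+2 = 11.
Friday + 11 ≡ Tuesday — that's 1820's doomsday.
In December the doomsday date is Dec 12.
Dec 13 is 1 day after Dec 12; 1 mod 7 = 1, so Tuesday + 1 = Wednesday.
1407 mod 7 = 0, so 1407 days after a Wednesday is Wednesday + 0 = Wednesday.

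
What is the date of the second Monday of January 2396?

January 1, 2396 is a Monday.
The first Monday is therefore January 1 (same day).
The second Monday is 1 + 1×7 = January 8.

January 8, 2396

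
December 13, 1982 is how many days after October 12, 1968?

5175

Oct 12, 1968 → Oct 12, 1969: 365 days.
Oct 12, 1969 → Oct 12, 1970: 365 days.
Oct 12, 1970 → Oct 12, 1971: 365 days.
Oct 12, 1971 → Oct 12, 1972: 366 days (Feb 29, 1972 is in that span).
Oct 12, 1972 → Oct 12, 1973: 365 days.
Oct 12, 1973 → Oct 12, 1974: 365 days.
Oct 12, 1974 → Oct 12, 1975: 365 days.
Oct 12, 1975 → Oct 12, 1976: 366 days (Feb 29, 1976 is in that span).
Oct 12, 1976 → Oct 12, 1977: 365 days.
Oct 12, 1977 → Oct 12, 1978: 365 days.
Oct 12, 1978 → Oct 12, 1979: 365 days.
Oct 12, 1979 → Oct 12, 1980: 366 days (Feb 29, 1980 is in that span).
Oct 12, 1980 → Oct 12, 1981: 365 days.
Oct 12, 1981 → Oct 12, 1982: 365 days.
Oct 12, 1982 → Nov 12, 1982: 31 days (October has 31).
Nov 12, 1982 → Dec 12, 1982: 30 days (November has 30).
Dec 12, 1982 → Dec 13, 1982: 1 days.
Total: 5175 days.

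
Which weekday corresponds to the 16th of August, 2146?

Doomsday rule: the anchor day for the 2100s is Sunday. For year 46: 46÷12 = 3 r 10, and 10÷4 = 2, so 3+10+2 = 15.
Sunday + 15 ≡ Monday — that's 2146's doomsday.
In August the doomsday date is Aug 8.
Aug 16 is 8 days after Aug 8; 8 mod 7 = 1, so Monday + 1 = Tuesday.

Tuesday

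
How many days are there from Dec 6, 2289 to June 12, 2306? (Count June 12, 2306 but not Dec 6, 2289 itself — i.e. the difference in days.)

Dec 6, 2289 → Dec 6, 2290: 365 days.
Dec 6, 2290 → Dec 6, 2291: 365 days.
Dec 6, 2291 → Dec 6, 2292: 366 days (Feb 29, 2292 is in that span).
Dec 6, 2292 → Dec 6, 2293: 365 days.
Dec 6, 2293 → Dec 6, 2294: 365 days.
Dec 6, 2294 → Dec 6, 2295: 365 days.
Dec 6, 2295 → Dec 6, 2296: 366 days (Feb 29, 2296 is in that span).
Dec 6, 2296 → Dec 6, 2297: 365 days.
Dec 6, 2297 → Dec 6, 2298: 365 days.
Dec 6, 2298 → Dec 6, 2299: 365 days.
Dec 6, 2299 → Dec 6, 2300: 365 days.
Dec 6, 2300 → Dec 6, 2301: 365 days.
Dec 6, 2301 → Dec 6, 2302: 365 days.
Dec 6, 2302 → Dec 6, 2303: 365 days.
Dec 6, 2303 → Dec 6, 2304: 366 days (Feb 29, 2304 is in that span).
Dec 6, 2304 → Dec 6, 2305: 365 days.
Dec 6, 2305 → Jan 6, 2306: 31 days (December has 31).
Jan 6, 2306 → Feb 6, 2306: 31 days (January has 31).
Feb 6, 2306 → Mar 6, 2306: 28 days (February has 28).
Mar 6, 2306 → Apr 6, 2306: 31 days (March has 31).
Apr 6, 2306 → May 6, 2306: 30 days (April has 30).
May 6, 2306 → Jun 6, 2306: 31 days (May has 31).
Jun 6, 2306 → Jun 12, 2306: 6 days.
Total: 6031 days.

6031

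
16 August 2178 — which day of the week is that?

Sunday

Doomsday rule: the anchor day for the 2100s is Sunday. For year 78: 78÷12 = 6 r 6, and 6÷4 = 1, so 6+6+1 = 13.
Sunday + 13 ≡ Saturday — that's 2178's doomsday.
In August the doomsday date is Aug 8.
Aug 16 is 8 days after Aug 8; 8 mod 7 = 1, so Saturday + 1 = Sunday.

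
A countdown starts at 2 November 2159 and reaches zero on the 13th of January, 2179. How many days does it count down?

7012

Nov 2, 2159 → Nov 2, 2160: 366 days (Feb 29, 2160 is in that span).
Nov 2, 2160 → Nov 2, 2161: 365 days.
Nov 2, 2161 → Nov 2, 2162: 365 days.
Nov 2, 2162 → Nov 2, 2163: 365 days.
Nov 2, 2163 → Nov 2, 2164: 366 days (Feb 29, 2164 is in that span).
Nov 2, 2164 → Nov 2, 2165: 365 days.
Nov 2, 2165 → Nov 2, 2166: 365 days.
Nov 2, 2166 → Nov 2, 2167: 365 days.
Nov 2, 2167 → Nov 2, 2168: 366 days (Feb 29, 2168 is in that span).
Nov 2, 2168 → Nov 2, 2169: 365 days.
Nov 2, 2169 → Nov 2, 2170: 365 days.
Nov 2, 2170 → Nov 2, 2171: 365 days.
Nov 2, 2171 → Nov 2, 2172: 366 days (Feb 29, 2172 is in that span).
Nov 2, 2172 → Nov 2, 2173: 365 days.
Nov 2, 2173 → Nov 2, 2174: 365 days.
Nov 2, 2174 → Nov 2, 2175: 365 days.
Nov 2, 2175 → Nov 2, 2176: 366 days (Feb 29, 2176 is in that span).
Nov 2, 2176 → Nov 2, 2177: 365 days.
Nov 2, 2177 → Nov 2, 2178: 365 days.
Nov 2, 2178 → Dec 2, 2178: 30 days (November has 30).
Dec 2, 2178 → Jan 2, 2179: 31 days (December has 31).
Jan 2, 2179 → Jan 13, 2179: 11 days.
Total: 7012 days.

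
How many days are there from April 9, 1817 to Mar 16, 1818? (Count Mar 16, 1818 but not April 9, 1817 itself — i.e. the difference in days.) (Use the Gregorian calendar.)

Apr 9, 1817 → May 9, 1817: 30 days (April has 30).
May 9, 1817 → Jun 9, 1817: 31 days (May has 31).
Jun 9, 1817 → Jul 9, 1817: 30 days (June has 30).
Jul 9, 1817 → Aug 9, 1817: 31 days (July has 31).
Aug 9, 1817 → Sep 9, 1817: 31 days (August has 31).
Sep 9, 1817 → Oct 9, 1817: 30 days (September has 30).
Oct 9, 1817 → Nov 9, 1817: 31 days (October has 31).
Nov 9, 1817 → Dec 9, 1817: 30 days (November has 30).
Dec 9, 1817 → Jan 9, 1818: 31 days (December has 31).
Jan 9, 1818 → Feb 9, 1818: 31 days (January has 31).
Feb 9, 1818 → Mar 9, 1818: 28 days (February has 28).
Mar 9, 1818 → Mar 16, 1818: 7 days.
Total: 341 days.

341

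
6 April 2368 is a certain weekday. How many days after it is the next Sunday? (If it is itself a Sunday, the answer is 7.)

1

Apr 6, 2368 is a Saturday.
From Saturday to the next Sunday is 1 day.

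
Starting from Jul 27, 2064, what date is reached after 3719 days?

October 2, 2074

+365 (one year) → Jul 27, 2065 (3354 left).
+365 (one year) → Jul 27, 2066 (2989 left).
+365 (one year) → Jul 27, 2067 (2624 left).
+366 (one year; includes Feb 29, 2068) → Jul 27, 2068 (2258 left).
+365 (one year) → Jul 27, 2069 (1893 left).
+365 (one year) → Jul 27, 2070 (1528 left).
+365 (one year) → Jul 27, 2071 (1163 left).
+366 (one year; includes Feb 29, 2072) → Jul 27, 2072 (797 left).
+365 (one year) → Jul 27, 2073 (432 left).
+365 (one year) → Jul 27, 2074 (67 left).
Jul has 31 days: +5 → Aug 1, 2074 (62 left).
Aug has 31 days: +31 → Sep 1, 2074 (31 left).
Sep has 30 days: +30 → Oct 1, 2074 (1 left).
+1 → Oct 2, 2074.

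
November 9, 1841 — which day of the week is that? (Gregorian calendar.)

Doomsday rule: the anchor day for the 1800s is Friday. For year 41: 41÷12 = 3 r 5, and 5÷4 = 1, so 3+5+1 = 9.
Friday + 9 ≡ Sunday — that's 1841's doomsday.
In November the doomsday date is Nov 7.
Nov 9 is 2 days after Nov 7; 2 mod 7 = 2, so Sunday + 2 = Tuesday.

Tuesday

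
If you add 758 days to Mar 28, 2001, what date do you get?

April 25, 2003

+365 (one year) → Mar 28, 2002 (393 left).
Mar has 31 days: +4 → Apr 1, 2002 (389 left).
Apr has 30 days: +30 → May 1, 2002 (359 left).
May has 31 days: +31 → Jun 1, 2002 (328 left).
Jun has 30 days: +30 → Jul 1, 2002 (298 left).
Jul has 31 days: +31 → Aug 1, 2002 (267 left).
Aug has 31 days: +31 → Sep 1, 2002 (236 left).
Sep has 30 days: +30 → Oct 1, 2002 (206 left).
Oct has 31 days: +31 → Nov 1, 2002 (175 left).
Nov has 30 days: +30 → Dec 1, 2002 (145 left).
Dec has 31 days: +31 → Jan 1, 2003 (114 left).
Jan has 31 days: +31 → Feb 1, 2003 (83 left).
Feb has 28 days: +28 → Mar 1, 2003 (55 left).
Mar has 31 days: +31 → Apr 1, 2003 (24 left).
+24 → Apr 25, 2003.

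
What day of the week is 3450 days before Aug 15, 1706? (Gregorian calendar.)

Monday

Aug 15, 1706 is a Sunday.
3450 mod 7 = 6, so 3450 days before a Sunday is Sunday − 6 = Monday.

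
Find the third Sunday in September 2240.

September 1, 2240 is a Tuesday.
The first Sunday is therefore September 6 (5 days later).
The third Sunday is 6 + 2×7 = September 20.

September 20, 2240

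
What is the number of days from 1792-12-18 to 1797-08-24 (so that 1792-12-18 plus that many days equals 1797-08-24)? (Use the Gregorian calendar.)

1710

Dec 18, 1792 → Dec 18, 1793: 365 days.
Dec 18, 1793 → Dec 18, 1794: 365 days.
Dec 18, 1794 → Dec 18, 1795: 365 days.
Dec 18, 1795 → Dec 18, 1796: 366 days (Feb 29, 1796 is in that span).
Dec 18, 1796 → Jan 18, 1797: 31 days (December has 31).
Jan 18, 1797 → Feb 18, 1797: 31 days (January has 31).
Feb 18, 1797 → Mar 18, 1797: 28 days (February has 28).
Mar 18, 1797 → Apr 18, 1797: 31 days (March has 31).
Apr 18, 1797 → May 18, 1797: 30 days (April has 30).
May 18, 1797 → Jun 18, 1797: 31 days (May has 31).
Jun 18, 1797 → Jul 18, 1797: 30 days (June has 30).
Jul 18, 1797 → Aug 18, 1797: 31 days (July has 31).
Aug 18, 1797 → Aug 24, 1797: 6 days.
Total: 1710 days.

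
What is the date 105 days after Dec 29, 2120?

Dec has 31 days: +3 → Jan 1, 2121 (102 left).
Jan has 31 days: +31 → Feb 1, 2121 (71 left).
Feb has 28 days: +28 → Mar 1, 2121 (43 left).
Mar has 31 days: +31 → Apr 1, 2121 (12 left).
+12 → Apr 13, 2121.

April 13, 2121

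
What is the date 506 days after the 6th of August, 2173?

December 25, 2174

+365 (one year) → Aug 6, 2174 (141 left).
Aug has 31 days: +26 → Sep 1, 2174 (115 left).
Sep has 30 days: +30 → Oct 1, 2174 (85 left).
Oct has 31 days: +31 → Nov 1, 2174 (54 left).
Nov has 30 days: +30 → Dec 1, 2174 (24 left).
+24 → Dec 25, 2174.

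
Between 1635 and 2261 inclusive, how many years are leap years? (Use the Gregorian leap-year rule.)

Multiples of 4 in [1635,2261]: 157.
Of those, multiples of 100: 6 (not leap unless ÷400).
Multiples of 400: 1.
Leap years = 157 − 6 + 1 = 152.

152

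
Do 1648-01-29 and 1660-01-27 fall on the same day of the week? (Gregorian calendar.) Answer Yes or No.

From Jan 29, 1648 to Jan 27, 1660 is 4381 days.
4381 mod 7 = 6, so they are different weekdays.
(Jan 29, 1648 is a Wednesday; Jan 27, 1660 is a Tuesday.)

No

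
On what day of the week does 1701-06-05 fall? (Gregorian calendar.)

Doomsday rule: the anchor day for the 1700s is Sunday. For year 01: 1÷12 = 0 r 1, and 1÷4 = 0, so 0+1+0 = 1.
Sunday + 1 ≡ Monday — that's 1701's doomsday.
In June the doomsday date is Jun 6.
Jun 5 is 1 day before Jun 6; 1 mod 7 = 1, so Monday − 1 = Sunday.

Sunday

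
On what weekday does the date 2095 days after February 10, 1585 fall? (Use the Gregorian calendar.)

Tuesday

First find the weekday of Feb 10, 1585. Doomsday rule: the anchor day for the 1500s is Wednesday. For year 85: 85÷12 = 7 r 1, and 1÷4 = 0, so 7+1+0 = 8.
Wednesday + 8 ≡ Thursday — that's 1585's doomsday.
In February the doomsday date is Feb 28 (1585 is not a leap year).
Feb 10 is 18 days before Feb 28; 18 mod 7 = 4, so Thursday − 4 = Sunday.
2095 mod 7 = 2, so 2095 days after a Sunday is Sunday + 2 = Tuesday.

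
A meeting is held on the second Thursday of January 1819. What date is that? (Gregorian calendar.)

January 1, 1819 is a Friday.
The first Thursday is therefore January 7 (6 days later).
The second Thursday is 7 + 1×7 = January 14.

January 14, 1819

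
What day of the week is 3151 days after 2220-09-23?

First find the weekday of Sep 23, 2220. Doomsday rule: the anchor day for the 2200s is Friday. For year 20: 20÷12 = 1 r 8, and 8÷4 = 2, so 1+8+2 = 11.
Friday + 11 ≡ Tuesday — that's 2220's doomsday.
In September the doomsday date is Sep 5.
Sep 23 is 18 days after Sep 5; 18 mod 7 = 4, so Tuesday + 4 = Saturday.
3151 mod 7 = 1, so 3151 days after a Saturday is Saturday + 1 = Sunday.

Sunday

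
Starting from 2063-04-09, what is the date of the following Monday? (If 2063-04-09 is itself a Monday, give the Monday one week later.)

April 16, 2063

Apr 9, 2063 is a Monday.
From Monday to the next Monday is 7 days.
Apr 9, 2063 + 7 = Apr 16, 2063.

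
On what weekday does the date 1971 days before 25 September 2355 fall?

Sep 25, 2355 is a Sunday.
1971 mod 7 = 4, so 1971 days before a Sunday is Sunday − 4 = Wednesday.

Wednesday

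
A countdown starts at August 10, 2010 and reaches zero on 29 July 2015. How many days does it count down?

Aug 10, 2010 → Aug 10, 2011: 365 days.
Aug 10, 2011 → Aug 10, 2012: 366 days (Feb 29, 2012 is in that span).
Aug 10, 2012 → Aug 10, 2013: 365 days.
Aug 10, 2013 → Aug 10, 2014: 365 days.
Aug 10, 2014 → Sep 10, 2014: 31 days (August has 31).
Sep 10, 2014 → Oct 10, 2014: 30 days (September has 30).
Oct 10, 2014 → Nov 10, 2014: 31 days (October has 31).
Nov 10, 2014 → Dec 10, 2014: 30 days (November has 30).
Dec 10, 2014 → Jan 10, 2015: 31 days (December has 31).
Jan 10, 2015 → Feb 10, 2015: 31 days (January has 31).
Feb 10, 2015 → Mar 10, 2015: 28 days (February has 28).
Mar 10, 2015 → Apr 10, 2015: 31 days (March has 31).
Apr 10, 2015 → May 10, 2015: 30 days (April has 30).
May 10, 2015 → Jun 10, 2015: 31 days (May has 31).
Jun 10, 2015 → Jul 10, 2015: 30 days (June has 30).
Jul 10, 2015 → Jul 29, 2015: 19 days.
Total: 1814 days.

1814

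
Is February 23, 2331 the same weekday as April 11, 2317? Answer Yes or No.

From Apr 11, 2317 to Feb 23, 2331 is 5066 days.
5066 mod 7 = 5, so they are different weekdays.
(Apr 11, 2317 is a Wednesday; Feb 23, 2331 is a Monday.)

No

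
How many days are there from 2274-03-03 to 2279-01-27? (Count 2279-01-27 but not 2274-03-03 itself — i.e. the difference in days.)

1791

Mar 3, 2274 → Mar 3, 2275: 365 days.
Mar 3, 2275 → Mar 3, 2276: 366 days (Feb 29, 2276 is in that span).
Mar 3, 2276 → Mar 3, 2277: 365 days.
Mar 3, 2277 → Mar 3, 2278: 365 days.
Mar 3, 2278 → Apr 3, 2278: 31 days (March has 31).
Apr 3, 2278 → May 3, 2278: 30 days (April has 30).
May 3, 2278 → Jun 3, 2278: 31 days (May has 31).
Jun 3, 2278 → Jul 3, 2278: 30 days (June has 30).
Jul 3, 2278 → Aug 3, 2278: 31 days (July has 31).
Aug 3, 2278 → Sep 3, 2278: 31 days (August has 31).
Sep 3, 2278 → Oct 3, 2278: 30 days (September has 30).
Oct 3, 2278 → Nov 3, 2278: 31 days (October has 31).
Nov 3, 2278 → Dec 3, 2278: 30 days (November has 30).
Dec 3, 2278 → Jan 3, 2279: 31 days (December has 31).
Jan 3, 2279 → Jan 27, 2279: 24 days.
Total: 1791 days.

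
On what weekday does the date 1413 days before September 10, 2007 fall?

First find the weekday of Sep 10, 2007. Doomsday rule: the anchor day for the 2000s is Tuesday. For year 07: 7÷12 = 0 r 7, and 7÷4 = 1, so 0+7+1 = 8.
Tuesday + 8 ≡ Wednesday — that's 2007's doomsday.
In September the doomsday date is Sep 5.
Sep 10 is 5 days after Sep 5; 5 mod 7 = 5, so Wednesday + 5 = Monday.
1413 mod 7 = 6, so 1413 days before a Monday is Monday − 6 = Tuesday.

Tuesday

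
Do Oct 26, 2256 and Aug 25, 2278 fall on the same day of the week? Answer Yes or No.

Yes

From Oct 26, 2256 to Aug 25, 2278 is 7973 days.
7973 mod 7 = 0, so they are the same weekday.
(Oct 26, 2256 is a Sunday; Aug 25, 2278 is a Sunday.)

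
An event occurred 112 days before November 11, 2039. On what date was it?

−11 → Oct 31, 2039 (end of Oct, 31 days; 101 left).
−31 → Sep 30, 2039 (end of Sep, 30 days; 70 left).
−30 → Aug 31, 2039 (end of Aug, 31 days; 40 left).
−31 → Jul 31, 2039 (end of Jul, 31 days; 9 left).
−9 → Jul 22, 2039.

July 22, 2039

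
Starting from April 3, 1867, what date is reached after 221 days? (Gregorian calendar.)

November 10, 1867

Apr has 30 days: +28 → May 1, 1867 (193 left).
May has 31 days: +31 → Jun 1, 1867 (162 left).
Jun has 30 days: +30 → Jul 1, 1867 (132 left).
Jul has 31 days: +31 → Aug 1, 1867 (101 left).
Aug has 31 days: +31 → Sep 1, 1867 (70 left).
Sep has 30 days: +30 → Oct 1, 1867 (40 left).
Oct has 31 days: +31 → Nov 1, 1867 (9 left).
+9 → Nov 10, 1867.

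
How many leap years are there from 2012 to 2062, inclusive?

13

Multiples of 4 in [2012,2062]: 13.
Of those, multiples of 100: 0 (not leap unless ÷400).
Multiples of 400: 0.
Leap years = 13 − 0 + 0 = 13.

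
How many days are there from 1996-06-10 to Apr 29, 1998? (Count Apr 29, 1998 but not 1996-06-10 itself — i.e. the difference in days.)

688

Jun 10, 1996 → Jun 10, 1997: 365 days.
Jun 10, 1997 → Jul 10, 1997: 30 days (June has 30).
Jul 10, 1997 → Aug 10, 1997: 31 days (July has 31).
Aug 10, 1997 → Sep 10, 1997: 31 days (August has 31).
Sep 10, 1997 → Oct 10, 1997: 30 days (September has 30).
Oct 10, 1997 → Nov 10, 1997: 31 days (October has 31).
Nov 10, 1997 → Dec 10, 1997: 30 days (November has 30).
Dec 10, 1997 → Jan 10, 1998: 31 days (December has 31).
Jan 10, 1998 → Feb 10, 1998: 31 days (January has 31).
Feb 10, 1998 → Mar 10, 1998: 28 days (February has 28).
Mar 10, 1998 → Apr 10, 1998: 31 days (March has 31).
Apr 10, 1998 → Apr 29, 1998: 19 days.
Total: 688 days.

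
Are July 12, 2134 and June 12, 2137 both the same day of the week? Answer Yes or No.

No

From Jul 12, 2134 to Jun 12, 2137 is 1066 days.
1066 mod 7 = 2, so they are different weekdays.
(Jul 12, 2134 is a Monday; Jun 12, 2137 is a Wednesday.)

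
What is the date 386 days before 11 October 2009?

September 20, 2008

−11 → Sep 30, 2009 (end of Sep, 30 days; 375 left).
−30 → Aug 31, 2009 (end of Aug, 31 days; 345 left).
−31 → Jul 31, 2009 (end of Jul, 31 days; 314 left).
−31 → Jun 30, 2009 (end of Jun, 30 days; 283 left).
−30 → May 31, 2009 (end of May, 31 days; 253 left).
−31 → Apr 30, 2009 (end of Apr, 30 days; 222 left).
−30 → Mar 31, 2009 (end of Mar, 31 days; 192 left).
−31 → Feb 28, 2009 (end of Feb, 28 days; 161 left).
−28 → Jan 31, 2009 (end of Jan, 31 days; 133 left).
−31 → Dec 31, 2008 (end of Dec, 31 days; 102 left).
−31 → Nov 30, 2008 (end of Nov, 30 days; 71 left).
−30 → Oct 31, 2008 (end of Oct, 31 days; 41 left).
−31 → Sep 30, 2008 (end of Sep, 30 days; 10 left).
−10 → Sep 20, 2008.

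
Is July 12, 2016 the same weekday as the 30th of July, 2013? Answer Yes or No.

Yes

From Jul 30, 2013 to Jul 12, 2016 is 1078 days.
1078 mod 7 = 0, so they are the same weekday.
(Jul 30, 2013 is a Tuesday; Jul 12, 2016 is a Tuesday.)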